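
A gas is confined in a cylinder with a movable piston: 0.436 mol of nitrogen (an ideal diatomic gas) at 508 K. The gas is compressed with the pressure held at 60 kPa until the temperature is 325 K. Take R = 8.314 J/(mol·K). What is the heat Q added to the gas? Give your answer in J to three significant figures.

Q ≈ -2320 J

Isobaric: W = nRΔT = (0.436)(8.314)(-183) = -663.4 J.
ΔU = nCᵥΔT with Cᵥ = 5R/2: ΔU = (0.436)(20.79)(-183) = -1658 J.
Q = ΔU + W = -1658 − 663.4 = -2322 J.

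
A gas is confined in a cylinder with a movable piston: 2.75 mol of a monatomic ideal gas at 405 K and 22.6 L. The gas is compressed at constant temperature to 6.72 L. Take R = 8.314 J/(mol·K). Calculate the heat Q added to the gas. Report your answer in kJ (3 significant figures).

Isothermal ⇒ ΔU = 0, so Q = W = nRT ln(V₂/V₁).
Q = (2.75)(8.314)(405) ln(6.72/22.6) = 9260 × -1.213 = -11231 J.

Q ≈ -11.2 kJ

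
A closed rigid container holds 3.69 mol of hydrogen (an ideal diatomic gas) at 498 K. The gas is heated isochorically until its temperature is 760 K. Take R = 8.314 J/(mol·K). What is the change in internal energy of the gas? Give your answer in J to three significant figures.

Constant volume ⇒ W = 0, so Q = ΔU = nCᵥΔT with Cᵥ = 5R/2 = 20.79 J/(mol·K).
ΔU = (3.69)(20.79)(760 − 498) = 20095 J.

ΔU ≈ 20100 J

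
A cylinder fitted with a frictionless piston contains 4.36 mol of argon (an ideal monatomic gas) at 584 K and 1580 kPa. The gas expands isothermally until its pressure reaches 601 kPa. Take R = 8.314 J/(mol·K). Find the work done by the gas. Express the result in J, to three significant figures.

Isothermal process: W = nRT ln(V₂/V₁) = nRT ln(P₁/P₂).
W = (4.36)(8.314)(584) × ln(1580/601)
  = 21169 × ln(2.629) = 21169 × 0.9666
W_by_gas = 20462 J.

W ≈ 20500 J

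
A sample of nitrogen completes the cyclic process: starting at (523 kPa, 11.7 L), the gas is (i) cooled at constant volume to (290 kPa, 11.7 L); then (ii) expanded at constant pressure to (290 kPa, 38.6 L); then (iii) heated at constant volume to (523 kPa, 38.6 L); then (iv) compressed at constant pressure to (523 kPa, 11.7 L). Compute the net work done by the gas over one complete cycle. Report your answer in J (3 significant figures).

W_net ≈ -6270 J

Constant-volume legs do no work.
W(ii) = (290)(38.6 − 11.7) = 7801 J; W(iv) = (523)(11.7 − 38.6) = -14069 J.
W_net = 7801 − 14069 = -6268 J (the counter-clockwise enclosed area).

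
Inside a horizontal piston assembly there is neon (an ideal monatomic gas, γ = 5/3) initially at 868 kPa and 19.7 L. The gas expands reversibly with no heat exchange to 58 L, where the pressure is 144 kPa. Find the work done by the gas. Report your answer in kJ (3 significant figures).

W ≈ 13.1 kJ

Adiabatic: W = (P₁V₁ − P₂V₂)/(γ − 1) with γ = 5/3.
P₁V₁ = 17100 J, P₂V₂ = 8352 J.
W = (17100 − 8352) / 0.6667 = 13121 J.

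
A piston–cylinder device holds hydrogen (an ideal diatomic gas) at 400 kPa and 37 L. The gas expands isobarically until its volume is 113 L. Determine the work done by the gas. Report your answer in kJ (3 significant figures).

Isobaric: W = P ΔV.
W = (400 kPa)(113 − 37 L) = (400)(76) = 30400 J.

W ≈ 30.4 kJ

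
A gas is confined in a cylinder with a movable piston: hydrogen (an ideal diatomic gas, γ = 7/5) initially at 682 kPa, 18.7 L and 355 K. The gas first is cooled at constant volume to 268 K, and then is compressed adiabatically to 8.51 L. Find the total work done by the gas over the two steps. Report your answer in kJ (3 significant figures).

Step 1 (isochoric): W = 0 (constant volume).
After step 1: P = 514.9 kPa (V unchanged).
Step 2 (adiabatic): W = (P₁V₁ − P₂V₂)/(γ−1) = (9628 − 13192)/0.4 = -8909 J.
W_total = 0 − 8909 = -8909 J.

W_total ≈ -8.91 kJ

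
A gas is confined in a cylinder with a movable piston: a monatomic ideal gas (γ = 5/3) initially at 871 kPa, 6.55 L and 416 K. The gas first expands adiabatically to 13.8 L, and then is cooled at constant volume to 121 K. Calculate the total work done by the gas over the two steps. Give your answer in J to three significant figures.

Step 1 (adiabatic): W = (P₁V₁ − P₂V₂)/(γ−1) = (5705 − 3471)/0.667 = 3351 J.
Step 2 (isochoric): W = 0 (constant volume).
W_total = 3351 + 0 = 3351 J.

W_total ≈ 3350 J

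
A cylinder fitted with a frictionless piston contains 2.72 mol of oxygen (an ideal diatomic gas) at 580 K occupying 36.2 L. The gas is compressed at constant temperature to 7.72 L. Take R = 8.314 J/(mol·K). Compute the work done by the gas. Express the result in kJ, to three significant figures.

W ≈ -20.3 kJ

Isothermal: W = nRT ln(V₂/V₁).
W = (2.72)(8.314)(580) × ln(7.72/36.2)
  = 13116 × -1.545
W_by_gas = -20268 J.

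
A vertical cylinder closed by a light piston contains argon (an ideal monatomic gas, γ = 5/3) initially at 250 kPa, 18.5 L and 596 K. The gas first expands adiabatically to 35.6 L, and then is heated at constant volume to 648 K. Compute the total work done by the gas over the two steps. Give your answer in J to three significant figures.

Step 1 (adiabatic): W = (P₁V₁ − P₂V₂)/(γ−1) = (4625 − 2989)/0.667 = 2453 J.
Step 2 (isochoric): W = 0 (constant volume).
W_total = 2453 + 0 = 2453 J.

W_total ≈ 2450 J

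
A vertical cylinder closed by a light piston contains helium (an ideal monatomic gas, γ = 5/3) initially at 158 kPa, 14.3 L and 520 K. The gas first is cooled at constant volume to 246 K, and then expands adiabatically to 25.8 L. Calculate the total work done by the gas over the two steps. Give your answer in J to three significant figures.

Step 1 (isochoric): W = 0 (constant volume).
After step 1: P = 74.75 kPa (V unchanged).
Step 2 (adiabatic): W = (P₁V₁ − P₂V₂)/(γ−1) = (1069 − 721.2)/0.667 = 521.5 J.
W_total = 0 + 521.5 = 521.5 J.

W_total ≈ 521 J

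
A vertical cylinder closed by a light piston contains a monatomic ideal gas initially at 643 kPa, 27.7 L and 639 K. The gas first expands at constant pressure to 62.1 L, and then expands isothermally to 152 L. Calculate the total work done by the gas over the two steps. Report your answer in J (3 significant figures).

Step 1 (isobaric): W = PΔV = (643 kPa)(62.1 − 27.7 L) = 22119 J.
After step 1: P = 643 kPa, V = 62.1 L, T = 1433 K.
Step 2 (isothermal): W = P₁V₁ ln(V₂/V₁) = (39930) ln(152/62.1) = 35743 J.
W_total = 22119 + 35743 = 57862 J.

W_total ≈ 57900 J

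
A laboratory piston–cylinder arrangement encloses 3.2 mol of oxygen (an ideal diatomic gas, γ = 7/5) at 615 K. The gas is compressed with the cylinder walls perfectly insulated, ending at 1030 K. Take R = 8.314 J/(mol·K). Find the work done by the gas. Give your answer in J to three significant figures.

W ≈ -27600 J

Adiabatic ⇒ Q = 0, so W_by = −ΔU = nCᵥ(T₁ − T₂).
Cᵥ = 5R/2 = 20.79 J/(mol·K).
W = (3.2)(20.79)(615 − 1030) = -27602 J.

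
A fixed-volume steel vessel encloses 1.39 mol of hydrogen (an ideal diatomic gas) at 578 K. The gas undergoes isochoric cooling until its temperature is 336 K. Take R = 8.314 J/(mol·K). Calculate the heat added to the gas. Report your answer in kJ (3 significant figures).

Constant volume ⇒ W = 0, so Q = ΔU = nCᵥΔT with Cᵥ = 5R/2 = 20.79 J/(mol·K).
ΔU = (1.39)(20.79)(336 − 578) = -6992 J.

Q ≈ -6.99 kJ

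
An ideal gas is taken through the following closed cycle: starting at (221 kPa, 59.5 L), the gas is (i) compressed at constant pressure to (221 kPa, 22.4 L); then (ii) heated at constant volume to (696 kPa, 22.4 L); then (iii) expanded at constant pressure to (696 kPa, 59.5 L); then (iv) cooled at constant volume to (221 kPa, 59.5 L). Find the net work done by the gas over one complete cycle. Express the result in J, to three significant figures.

W_net ≈ 17600 J

Constant-volume legs do no work.
W(i) = (221)(22.4 − 59.5) = -8199 J; W(iii) = (696)(59.5 − 22.4) = 25822 J.
W_net = -8199 + 25822 = 17622 J (the clockwise enclosed area).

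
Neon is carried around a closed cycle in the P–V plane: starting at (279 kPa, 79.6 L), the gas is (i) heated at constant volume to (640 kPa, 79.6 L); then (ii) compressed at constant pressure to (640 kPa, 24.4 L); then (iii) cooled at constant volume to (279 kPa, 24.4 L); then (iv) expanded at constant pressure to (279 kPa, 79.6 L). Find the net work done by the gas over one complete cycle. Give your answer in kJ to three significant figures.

W_net ≈ -19.9 kJ

Constant-volume legs do no work.
W(ii) = (640)(24.4 − 79.6) = -35328 J; W(iv) = (279)(79.6 − 24.4) = 15401 J.
W_net = -35328 + 15401 = -19927 J (the counter-clockwise enclosed area).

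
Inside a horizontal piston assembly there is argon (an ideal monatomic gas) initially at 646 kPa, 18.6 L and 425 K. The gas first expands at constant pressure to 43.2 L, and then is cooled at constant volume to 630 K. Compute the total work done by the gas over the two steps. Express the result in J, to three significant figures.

W_total ≈ 15900 J

Step 1 (isobaric): W = PΔV = (646 kPa)(43.2 − 18.6 L) = 15892 J.
Step 2 (isochoric): W = 0 (constant volume).
W_total = 15892 + 0 = 15892 J.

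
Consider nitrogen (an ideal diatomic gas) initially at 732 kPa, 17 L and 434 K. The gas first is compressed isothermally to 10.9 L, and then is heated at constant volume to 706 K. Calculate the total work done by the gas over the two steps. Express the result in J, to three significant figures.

W_total ≈ -5530 J

Step 1 (isothermal): W = P₁V₁ ln(V₂/V₁) = (12444) ln(10.9/17) = -5531 J.
Step 2 (isochoric): W = 0 (constant volume).
W_total = -5531 + 0 = -5531 J.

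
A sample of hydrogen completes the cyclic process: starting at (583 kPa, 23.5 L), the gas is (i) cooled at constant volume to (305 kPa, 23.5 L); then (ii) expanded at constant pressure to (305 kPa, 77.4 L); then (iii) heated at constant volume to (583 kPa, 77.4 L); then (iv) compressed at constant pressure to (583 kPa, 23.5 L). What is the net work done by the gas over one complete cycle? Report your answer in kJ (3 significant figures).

Constant-volume legs do no work.
W(ii) = (305)(77.4 − 23.5) = 16440 J; W(iv) = (583)(23.5 − 77.4) = -31424 J.
W_net = 16440 − 31424 = -14984 J (the counter-clockwise enclosed area).

W_net ≈ -15.0 kJ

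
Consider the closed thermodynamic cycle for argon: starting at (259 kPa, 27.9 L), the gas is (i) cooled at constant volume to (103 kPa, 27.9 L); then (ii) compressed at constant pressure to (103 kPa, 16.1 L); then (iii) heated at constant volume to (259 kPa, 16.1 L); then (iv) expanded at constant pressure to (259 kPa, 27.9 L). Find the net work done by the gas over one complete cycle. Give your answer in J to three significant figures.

W_net ≈ 1840 J

Constant-volume legs do no work.
W(ii) = (103)(16.1 − 27.9) = -1215 J; W(iv) = (259)(27.9 − 16.1) = 3056 J.
W_net = -1215 + 3056 = 1841 J (the clockwise enclosed area).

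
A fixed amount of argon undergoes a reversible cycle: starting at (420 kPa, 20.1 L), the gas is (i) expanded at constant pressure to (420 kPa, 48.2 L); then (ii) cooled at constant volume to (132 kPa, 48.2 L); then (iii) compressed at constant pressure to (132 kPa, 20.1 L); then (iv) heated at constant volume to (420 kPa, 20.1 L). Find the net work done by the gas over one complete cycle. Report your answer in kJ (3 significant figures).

W_net ≈ 8.09 kJ

Constant-volume legs do no work.
W(i) = (420)(48.2 − 20.1) = 11802 J; W(iii) = (132)(20.1 − 48.2) = -3709 J.
W_net = 11802 − 3709 = 8093 J (the clockwise enclosed area).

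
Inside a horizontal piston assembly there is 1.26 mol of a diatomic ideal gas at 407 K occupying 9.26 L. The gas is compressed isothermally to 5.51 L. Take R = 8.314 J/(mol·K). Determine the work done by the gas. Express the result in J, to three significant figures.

Isothermal: W = nRT ln(V₂/V₁).
W = (1.26)(8.314)(407) × ln(5.51/9.26)
  = 4264 × -0.5191
W_by_gas = -2213 J.

W ≈ -2210 J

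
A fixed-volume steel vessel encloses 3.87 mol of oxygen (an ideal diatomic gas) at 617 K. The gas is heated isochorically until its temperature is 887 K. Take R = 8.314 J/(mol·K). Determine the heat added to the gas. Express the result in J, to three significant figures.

Constant volume ⇒ W = 0, so Q = ΔU = nCᵥΔT with Cᵥ = 5R/2 = 20.79 J/(mol·K).
ΔU = (3.87)(20.79)(887 − 617) = 21718 J.

Q ≈ 21700 J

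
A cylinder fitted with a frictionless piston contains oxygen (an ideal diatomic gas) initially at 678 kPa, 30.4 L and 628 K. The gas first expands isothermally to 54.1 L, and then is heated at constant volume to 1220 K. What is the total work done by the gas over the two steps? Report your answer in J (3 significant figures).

W_total ≈ 11900 J

Step 1 (isothermal): W = P₁V₁ ln(V₂/V₁) = (20611) ln(54.1/30.4) = 11880 J.
Step 2 (isochoric): W = 0 (constant volume).
W_total = 11880 + 0 = 11880 J.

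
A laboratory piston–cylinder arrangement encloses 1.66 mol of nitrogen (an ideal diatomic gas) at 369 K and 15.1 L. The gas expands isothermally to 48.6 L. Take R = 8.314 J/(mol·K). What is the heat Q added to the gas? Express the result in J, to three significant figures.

Q ≈ 5950 J

Isothermal ⇒ ΔU = 0, so Q = W = nRT ln(V₂/V₁).
Q = (1.66)(8.314)(369) ln(48.6/15.1) = 5093 × 1.169 = 5953 J.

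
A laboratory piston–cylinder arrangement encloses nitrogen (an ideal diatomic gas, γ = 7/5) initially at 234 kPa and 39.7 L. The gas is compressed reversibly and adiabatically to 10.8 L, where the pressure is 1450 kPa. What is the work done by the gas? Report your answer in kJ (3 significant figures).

Adiabatic: W = (P₁V₁ − P₂V₂)/(γ − 1) with γ = 7/5.
P₁V₁ = 9290 J, P₂V₂ = 15660 J.
W = (9290 − 15660) / 0.4 = -15926 J.

W ≈ -15.9 kJ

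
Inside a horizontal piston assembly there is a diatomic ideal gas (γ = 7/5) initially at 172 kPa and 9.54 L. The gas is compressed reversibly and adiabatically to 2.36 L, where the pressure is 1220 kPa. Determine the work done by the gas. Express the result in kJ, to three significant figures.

Adiabatic: W = (P₁V₁ − P₂V₂)/(γ − 1) with γ = 7/5.
P₁V₁ = 1641 J, P₂V₂ = 2879 J.
W = (1641 − 2879) / 0.4 = -3096 J.

W ≈ -3.10 kJ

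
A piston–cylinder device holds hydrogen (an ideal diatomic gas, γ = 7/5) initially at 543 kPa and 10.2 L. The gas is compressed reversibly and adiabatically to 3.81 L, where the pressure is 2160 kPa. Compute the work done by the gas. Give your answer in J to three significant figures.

Adiabatic: W = (P₁V₁ − P₂V₂)/(γ − 1) with γ = 7/5.
P₁V₁ = 5539 J, P₂V₂ = 8230 J.
W = (5539 − 8230) / 0.4 = -6728 J.

W ≈ -6730 J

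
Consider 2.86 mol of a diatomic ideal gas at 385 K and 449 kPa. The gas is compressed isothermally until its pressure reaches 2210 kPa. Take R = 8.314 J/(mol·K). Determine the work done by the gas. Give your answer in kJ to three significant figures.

W ≈ -14.6 kJ

Isothermal process: W = nRT ln(V₂/V₁) = nRT ln(P₁/P₂).
W = (2.86)(8.314)(385) × ln(449/2210)
  = 9155 × ln(0.2032) = 9155 × -1.594
W_by_gas = -14590 J.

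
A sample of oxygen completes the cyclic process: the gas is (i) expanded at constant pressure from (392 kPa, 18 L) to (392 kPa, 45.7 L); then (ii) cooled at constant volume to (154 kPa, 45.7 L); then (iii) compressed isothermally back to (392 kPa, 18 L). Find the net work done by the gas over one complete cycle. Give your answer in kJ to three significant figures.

W_net ≈ 4.30 kJ

Leg (i): W = PΔV = (392)(45.7 − 18) = 10858 J.
Leg (ii): W = 0.
Leg (iii): W = PᵢVᵢ ln(V_f/Vᵢ) = (7038) ln(18/45.7) = -6557 J.
W_net = 10858 − 6557 = 4301 J.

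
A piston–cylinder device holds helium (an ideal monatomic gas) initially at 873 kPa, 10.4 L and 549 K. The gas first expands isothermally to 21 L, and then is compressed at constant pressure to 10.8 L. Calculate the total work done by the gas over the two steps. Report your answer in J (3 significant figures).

Step 1 (isothermal): W = P₁V₁ ln(V₂/V₁) = (9079) ln(21/10.4) = 6380 J.
After step 1: P = 432.3 kPa, V = 21 L, T = 549 K.
Step 2 (isobaric): W = PΔV = (432.3 kPa)(10.8 − 21 L) = -4410 J.
W_total = 6380 − 4410 = 1970 J.

W_total ≈ 1970 J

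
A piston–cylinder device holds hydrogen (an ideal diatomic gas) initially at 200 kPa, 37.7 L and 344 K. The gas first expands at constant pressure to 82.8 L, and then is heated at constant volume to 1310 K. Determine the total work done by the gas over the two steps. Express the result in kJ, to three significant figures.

W_total ≈ 9.02 kJ

Step 1 (isobaric): W = PΔV = (200 kPa)(82.8 − 37.7 L) = 9020 J.
Step 2 (isochoric): W = 0 (constant volume).
W_total = 9020 + 0 = 9020 J.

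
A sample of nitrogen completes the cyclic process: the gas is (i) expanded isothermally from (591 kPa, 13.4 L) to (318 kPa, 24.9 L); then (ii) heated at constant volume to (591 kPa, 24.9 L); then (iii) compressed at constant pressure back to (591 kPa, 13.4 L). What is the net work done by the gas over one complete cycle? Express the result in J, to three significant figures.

W_net ≈ -1890 J

Leg (i): W = PᵢVᵢ ln(V_f/Vᵢ) = (7919) ln(24.9/13.4) = 4907 J.
Leg (ii): W = 0.
Leg (iii): W = PΔV = (591)(13.4 − 24.9) = -6796 J.
W_net = 4907 − 6796 = -1890 J.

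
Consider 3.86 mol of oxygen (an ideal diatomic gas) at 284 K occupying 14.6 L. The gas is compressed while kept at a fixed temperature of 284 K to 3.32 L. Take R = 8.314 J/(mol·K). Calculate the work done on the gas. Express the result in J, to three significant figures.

W ≈ 13500 J

Isothermal: W = nRT ln(V₂/V₁).
W = (3.86)(8.314)(284) × ln(3.32/14.6)
  = 9114 × -1.481
W_by_gas = -13499 J; work on gas = −W_by = 13499 J.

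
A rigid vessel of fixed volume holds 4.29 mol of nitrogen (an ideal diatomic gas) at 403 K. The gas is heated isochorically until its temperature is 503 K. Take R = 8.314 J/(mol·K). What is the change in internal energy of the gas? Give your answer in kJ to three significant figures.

Constant volume ⇒ W = 0, so Q = ΔU = nCᵥΔT with Cᵥ = 5R/2 = 20.79 J/(mol·K).
ΔU = (4.29)(20.79)(503 − 403) = 8917 J.

ΔU ≈ 8.92 kJ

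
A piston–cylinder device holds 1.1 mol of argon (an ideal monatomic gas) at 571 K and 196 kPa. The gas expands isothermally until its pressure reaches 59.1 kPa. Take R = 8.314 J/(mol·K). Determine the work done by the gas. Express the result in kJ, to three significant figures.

W ≈ 6.26 kJ

Isothermal process: W = nRT ln(V₂/V₁) = nRT ln(P₁/P₂).
W = (1.1)(8.314)(571) × ln(196/59.1)
  = 5222 × ln(3.316) = 5222 × 1.199
W_by_gas = 6261 J.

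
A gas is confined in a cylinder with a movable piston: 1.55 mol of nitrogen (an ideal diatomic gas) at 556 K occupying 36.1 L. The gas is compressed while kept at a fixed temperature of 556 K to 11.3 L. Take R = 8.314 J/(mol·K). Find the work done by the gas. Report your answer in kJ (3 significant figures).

W ≈ -8.32 kJ

Isothermal: W = nRT ln(V₂/V₁).
W = (1.55)(8.314)(556) × ln(11.3/36.1)
  = 7165 × -1.161
W_by_gas = -8322 J.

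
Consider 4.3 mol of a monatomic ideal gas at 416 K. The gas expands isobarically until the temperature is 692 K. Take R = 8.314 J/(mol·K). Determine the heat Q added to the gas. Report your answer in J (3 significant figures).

Isobaric: W = nRΔT = (4.3)(8.314)(276) = 9867 J.
ΔU = nCᵥΔT with Cᵥ = 3R/2: ΔU = (4.3)(12.47)(276) = 14801 J.
Q = ΔU + W = 14801 + 9867 = 24668 J.

Q ≈ 24700 J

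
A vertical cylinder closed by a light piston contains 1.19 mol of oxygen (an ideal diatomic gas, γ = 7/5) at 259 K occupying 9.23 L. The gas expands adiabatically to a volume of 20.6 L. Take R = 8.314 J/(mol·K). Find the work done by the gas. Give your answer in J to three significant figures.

Adiabatic: TV^(γ−1) = const with γ = 7/5.
T₂ = T₁ (V₁/V₂)^(γ−1) = 259 × (9.23/20.6)^0.4 = 259 × 0.7253 = 187.9 K.
W_by = nCᵥ(T₁ − T₂) = (1.19)(20.79)(259 − 187.9) = 1760 J.

W ≈ 1760 J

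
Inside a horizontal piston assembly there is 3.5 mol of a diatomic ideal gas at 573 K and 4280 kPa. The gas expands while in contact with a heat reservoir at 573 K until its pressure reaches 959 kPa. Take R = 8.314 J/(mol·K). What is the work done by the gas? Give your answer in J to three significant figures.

Isothermal process: W = nRT ln(V₂/V₁) = nRT ln(P₁/P₂).
W = (3.5)(8.314)(573) × ln(4280/959)
  = 16674 × ln(4.463) = 16674 × 1.496
W_by_gas = 24941 J.

W ≈ 24900 J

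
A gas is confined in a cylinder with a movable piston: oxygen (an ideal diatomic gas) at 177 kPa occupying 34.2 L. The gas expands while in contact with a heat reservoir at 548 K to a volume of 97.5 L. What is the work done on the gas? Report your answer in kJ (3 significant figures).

W ≈ -6.34 kJ

Isothermal: W = nRT ln(V₂/V₁) = P₁V₁ ln(V₂/V₁).
P₁V₁ = (177 kPa)(34.2 L) = 6053 J.
W = 6053 × ln(97.5/34.2) = 6053 × 1.048
W_by_gas = 6342 J; work on gas = −W_by = -6342 J.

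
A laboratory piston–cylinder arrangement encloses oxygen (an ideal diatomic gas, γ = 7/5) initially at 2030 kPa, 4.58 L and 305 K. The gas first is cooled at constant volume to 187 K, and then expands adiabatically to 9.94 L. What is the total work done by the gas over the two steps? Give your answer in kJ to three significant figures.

Step 1 (isochoric): W = 0 (constant volume).
After step 1: P = 1245 kPa (V unchanged).
Step 2 (adiabatic): W = (P₁V₁ − P₂V₂)/(γ−1) = (5700 − 4181)/0.4 = 3798 J.
W_total = 0 + 3798 = 3798 J.

W_total ≈ 3.80 kJ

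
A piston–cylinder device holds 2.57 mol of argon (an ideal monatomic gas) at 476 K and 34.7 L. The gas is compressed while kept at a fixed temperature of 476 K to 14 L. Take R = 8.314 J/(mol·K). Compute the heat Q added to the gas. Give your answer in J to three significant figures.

Isothermal ⇒ ΔU = 0, so Q = W = nRT ln(V₂/V₁).
Q = (2.57)(8.314)(476) ln(14/34.7) = 10171 × -0.9077 = -9232 J.

Q ≈ -9230 J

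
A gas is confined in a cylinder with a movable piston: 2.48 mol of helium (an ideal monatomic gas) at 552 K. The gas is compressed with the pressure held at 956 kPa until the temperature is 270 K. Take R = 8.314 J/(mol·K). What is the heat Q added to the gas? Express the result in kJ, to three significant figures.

Isobaric: W = nRΔT = (2.48)(8.314)(-282) = -5814 J.
ΔU = nCᵥΔT with Cᵥ = 3R/2: ΔU = (2.48)(12.47)(-282) = -8722 J.
Q = ΔU + W = -8722 − 5814 = -14536 J.

Q ≈ -14.5 kJ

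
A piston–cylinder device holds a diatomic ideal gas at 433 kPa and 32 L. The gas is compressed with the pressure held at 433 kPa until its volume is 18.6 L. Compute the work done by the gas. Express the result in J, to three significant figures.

W ≈ -5800 J

Isobaric: W = P ΔV.
W = (433 kPa)(18.6 − 32 L) = (433)(-13.4) = -5802 J.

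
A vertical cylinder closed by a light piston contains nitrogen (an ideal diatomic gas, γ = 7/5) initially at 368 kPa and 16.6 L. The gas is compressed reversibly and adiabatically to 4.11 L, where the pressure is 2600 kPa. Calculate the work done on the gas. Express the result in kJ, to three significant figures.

Adiabatic: W = (P₁V₁ − P₂V₂)/(γ − 1) with γ = 7/5.
P₁V₁ = 6109 J, P₂V₂ = 10686 J.
W = (6109 − 10686) / 0.4 = -11443 J.
Work on gas = −W_by = 11443 J.

W ≈ 11.4 kJ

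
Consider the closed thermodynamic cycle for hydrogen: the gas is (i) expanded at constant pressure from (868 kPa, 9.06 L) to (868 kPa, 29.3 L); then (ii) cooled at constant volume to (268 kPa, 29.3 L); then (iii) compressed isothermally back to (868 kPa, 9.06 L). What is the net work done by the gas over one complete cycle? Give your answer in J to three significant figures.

W_net ≈ 8350 J

Leg (i): W = PΔV = (868)(29.3 − 9.06) = 17568 J.
Leg (ii): W = 0.
Leg (iii): W = PᵢVᵢ ln(V_f/Vᵢ) = (7852) ln(9.06/29.3) = -9217 J.
W_net = 17568 − 9217 = 8352 J.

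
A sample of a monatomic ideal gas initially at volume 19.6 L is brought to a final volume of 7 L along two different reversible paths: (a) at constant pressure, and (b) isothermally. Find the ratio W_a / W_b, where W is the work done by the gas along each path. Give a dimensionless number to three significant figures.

Path (a) isobaric: W = P₁(V₂ − V₁) → W_a/(P₁V₁) = -0.6429.
Path (b) isothermal: W = P₁V₁ ln(V₂/V₁) → W_b/(P₁V₁) = -1.03.
W_a / W_b = -0.6429 / -1.03 = 0.6244.

W_a / W_b ≈ 0.624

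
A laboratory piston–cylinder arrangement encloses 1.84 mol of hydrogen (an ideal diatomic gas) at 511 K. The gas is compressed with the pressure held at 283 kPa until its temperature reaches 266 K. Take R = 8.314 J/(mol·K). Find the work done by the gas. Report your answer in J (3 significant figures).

W ≈ -3750 J

Isobaric: W = P ΔV = nR ΔT.
W = (1.84)(8.314)(266 − 511) = -3748 J.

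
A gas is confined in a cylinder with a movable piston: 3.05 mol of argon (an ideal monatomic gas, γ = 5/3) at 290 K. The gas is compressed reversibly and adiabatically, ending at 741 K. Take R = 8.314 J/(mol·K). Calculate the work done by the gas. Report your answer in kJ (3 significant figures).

Adiabatic ⇒ Q = 0, so W_by = −ΔU = nCᵥ(T₁ − T₂).
Cᵥ = 3R/2 = 12.47 J/(mol·K).
W = (3.05)(12.47)(290 − 741) = -17154 J.

W ≈ -17.2 kJ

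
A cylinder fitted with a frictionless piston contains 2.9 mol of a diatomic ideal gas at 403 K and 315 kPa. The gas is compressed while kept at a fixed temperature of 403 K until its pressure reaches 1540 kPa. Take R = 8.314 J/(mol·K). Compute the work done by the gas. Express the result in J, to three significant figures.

Isothermal process: W = nRT ln(V₂/V₁) = nRT ln(P₁/P₂).
W = (2.9)(8.314)(403) × ln(315/1540)
  = 9717 × ln(0.2045) = 9717 × -1.587
W_by_gas = -15420 J.

W ≈ -15400 J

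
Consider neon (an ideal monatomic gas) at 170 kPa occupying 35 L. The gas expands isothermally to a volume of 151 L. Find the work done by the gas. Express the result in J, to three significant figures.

W ≈ 8700 J

Isothermal: W = nRT ln(V₂/V₁) = P₁V₁ ln(V₂/V₁).
P₁V₁ = (170 kPa)(35 L) = 5950 J.
W = 5950 × ln(151/35) = 5950 × 1.462
W_by_gas = 8698 J.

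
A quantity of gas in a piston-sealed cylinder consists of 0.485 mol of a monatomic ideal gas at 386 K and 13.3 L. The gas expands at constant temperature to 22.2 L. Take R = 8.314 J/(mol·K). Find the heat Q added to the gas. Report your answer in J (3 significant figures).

Isothermal ⇒ ΔU = 0, so Q = W = nRT ln(V₂/V₁).
Q = (0.485)(8.314)(386) ln(22.2/13.3) = 1556 × 0.5123 = 797.4 J.

Q ≈ 797 J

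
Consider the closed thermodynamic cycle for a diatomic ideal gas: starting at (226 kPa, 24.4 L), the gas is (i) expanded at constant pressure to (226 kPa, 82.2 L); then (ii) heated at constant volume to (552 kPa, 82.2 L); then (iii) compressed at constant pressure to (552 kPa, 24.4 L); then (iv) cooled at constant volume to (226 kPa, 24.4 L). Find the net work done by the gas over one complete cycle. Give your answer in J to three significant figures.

W_net ≈ -18800 J

Constant-volume legs do no work.
W(i) = (226)(82.2 − 24.4) = 13063 J; W(iii) = (552)(24.4 − 82.2) = -31906 J.
W_net = 13063 − 31906 = -18843 J (the counter-clockwise enclosed area).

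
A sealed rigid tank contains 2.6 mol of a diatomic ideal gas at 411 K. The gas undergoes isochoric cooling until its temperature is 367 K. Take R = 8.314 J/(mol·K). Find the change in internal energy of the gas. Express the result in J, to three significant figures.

Constant volume ⇒ W = 0, so Q = ΔU = nCᵥΔT with Cᵥ = 5R/2 = 20.79 J/(mol·K).
ΔU = (2.6)(20.79)(367 − 411) = -2378 J.

ΔU ≈ -2380 J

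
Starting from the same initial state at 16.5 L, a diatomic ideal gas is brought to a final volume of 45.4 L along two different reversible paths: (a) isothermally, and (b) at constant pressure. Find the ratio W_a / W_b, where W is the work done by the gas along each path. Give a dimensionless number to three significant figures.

Path (a) isothermal: W = P₁V₁ ln(V₂/V₁) → W_a/(P₁V₁) = 1.012.
Path (b) isobaric: W = P₁(V₂ − V₁) → W_b/(P₁V₁) = 1.752.
W_a / W_b = 1.012 / 1.752 = 0.5779.

W_a / W_b ≈ 0.578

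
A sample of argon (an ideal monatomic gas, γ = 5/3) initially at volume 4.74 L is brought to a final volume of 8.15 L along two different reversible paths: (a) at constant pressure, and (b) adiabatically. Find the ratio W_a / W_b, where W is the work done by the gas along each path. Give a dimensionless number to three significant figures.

Path (a) isobaric: W = P₁(V₂ − V₁) → W_a/(P₁V₁) = 0.7194.
Path (b) adiabatic: W = P₁V₁(1 − (V₁/V₂)^(γ−1))/(γ−1) → W_b/(P₁V₁) = 0.4549.
W_a / W_b = 0.7194 / 0.4549 = 1.582.

W_a / W_b ≈ 1.58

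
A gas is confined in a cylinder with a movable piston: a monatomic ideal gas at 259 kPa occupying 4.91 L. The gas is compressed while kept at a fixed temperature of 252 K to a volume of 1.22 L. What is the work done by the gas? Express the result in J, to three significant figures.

W ≈ -1770 J

Isothermal: W = nRT ln(V₂/V₁) = P₁V₁ ln(V₂/V₁).
P₁V₁ = (259 kPa)(4.91 L) = 1272 J.
W = 1272 × ln(1.22/4.91) = 1272 × -1.392
W_by_gas = -1771 J.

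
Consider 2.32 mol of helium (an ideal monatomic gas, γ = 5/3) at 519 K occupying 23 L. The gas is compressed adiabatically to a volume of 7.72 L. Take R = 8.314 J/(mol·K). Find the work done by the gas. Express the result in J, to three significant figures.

W ≈ -16100 J

Adiabatic: TV^(γ−1) = const with γ = 5/3.
T₂ = T₁ (V₁/V₂)^(γ−1) = 519 × (23/7.72)^0.667 = 519 × 2.07 = 1075 K.
W_by = nCᵥ(T₁ − T₂) = (2.32)(12.47)(519 − 1075) = -16075 J.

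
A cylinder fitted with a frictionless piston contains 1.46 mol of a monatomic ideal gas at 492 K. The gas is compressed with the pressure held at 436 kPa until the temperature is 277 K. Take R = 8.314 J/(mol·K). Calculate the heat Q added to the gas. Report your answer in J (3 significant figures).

Q ≈ -6520 J

Isobaric: W = nRΔT = (1.46)(8.314)(-215) = -2610 J.
ΔU = nCᵥΔT with Cᵥ = 3R/2: ΔU = (1.46)(12.47)(-215) = -3915 J.
Q = ΔU + W = -3915 − 2610 = -6524 J.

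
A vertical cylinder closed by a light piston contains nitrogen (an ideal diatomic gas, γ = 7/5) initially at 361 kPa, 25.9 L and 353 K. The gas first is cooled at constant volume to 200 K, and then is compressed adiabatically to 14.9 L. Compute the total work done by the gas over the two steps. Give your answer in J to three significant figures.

Step 1 (isochoric): W = 0 (constant volume).
After step 1: P = 204.5 kPa (V unchanged).
Step 2 (adiabatic): W = (P₁V₁ − P₂V₂)/(γ−1) = (5297 − 6609)/0.4 = -3278 J.
W_total = 0 − 3278 = -3278 J.

W_total ≈ -3280 J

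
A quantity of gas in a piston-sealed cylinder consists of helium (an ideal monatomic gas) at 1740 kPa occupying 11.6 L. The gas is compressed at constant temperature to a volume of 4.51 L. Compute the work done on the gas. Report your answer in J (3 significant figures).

W ≈ 19100 J

Isothermal: W = nRT ln(V₂/V₁) = P₁V₁ ln(V₂/V₁).
P₁V₁ = (1740 kPa)(11.6 L) = 20184 J.
W = 20184 × ln(4.51/11.6) = 20184 × -0.9447
W_by_gas = -19068 J; work on gas = −W_by = 19068 J.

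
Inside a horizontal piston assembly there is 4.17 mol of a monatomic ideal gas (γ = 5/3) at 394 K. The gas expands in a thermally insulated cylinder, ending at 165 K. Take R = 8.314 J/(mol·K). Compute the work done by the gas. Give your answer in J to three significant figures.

Adiabatic ⇒ Q = 0, so W_by = −ΔU = nCᵥ(T₁ − T₂).
Cᵥ = 3R/2 = 12.47 J/(mol·K).
W = (4.17)(12.47)(394 − 165) = 11909 J.

W ≈ 11900 J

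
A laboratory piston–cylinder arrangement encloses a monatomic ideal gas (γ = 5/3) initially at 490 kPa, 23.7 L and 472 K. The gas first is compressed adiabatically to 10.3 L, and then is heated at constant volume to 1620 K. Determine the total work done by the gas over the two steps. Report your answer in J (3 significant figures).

Step 1 (adiabatic): W = (P₁V₁ − P₂V₂)/(γ−1) = (11613 − 20240)/0.667 = -12941 J.
Step 2 (isochoric): W = 0 (constant volume).
W_total = -12941 + 0 = -12941 J.

W_total ≈ -12900 J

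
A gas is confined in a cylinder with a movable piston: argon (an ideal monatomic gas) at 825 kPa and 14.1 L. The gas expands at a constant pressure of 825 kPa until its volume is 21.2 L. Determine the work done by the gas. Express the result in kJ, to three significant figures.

W ≈ 5.86 kJ

Isobaric: W = P ΔV.
W = (825 kPa)(21.2 − 14.1 L) = (825)(7.1) = 5858 J.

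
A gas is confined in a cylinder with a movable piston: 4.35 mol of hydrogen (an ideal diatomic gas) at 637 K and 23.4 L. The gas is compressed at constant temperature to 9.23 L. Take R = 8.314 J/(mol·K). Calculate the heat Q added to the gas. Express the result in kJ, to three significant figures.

Q ≈ -21.4 kJ

Isothermal ⇒ ΔU = 0, so Q = W = nRT ln(V₂/V₁).
Q = (4.35)(8.314)(637) ln(9.23/23.4) = 23038 × -0.9303 = -21431 J.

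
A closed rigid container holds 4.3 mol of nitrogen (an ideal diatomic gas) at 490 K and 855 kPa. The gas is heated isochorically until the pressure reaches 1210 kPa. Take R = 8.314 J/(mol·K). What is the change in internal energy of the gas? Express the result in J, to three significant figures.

ΔU ≈ 18200 J

Constant volume ⇒ W = 0, so Q = ΔU = nCᵥΔT with Cᵥ = 5R/2 = 20.79 J/(mol·K).
At constant V, T₂/T₁ = P₂/P₁ ⇒ ΔT = T₁(P₂/P₁ − 1) = 490·(1210/855 − 1) = 203.5 K.
ΔU = (4.3)(20.79)(203.5) = 18183 J.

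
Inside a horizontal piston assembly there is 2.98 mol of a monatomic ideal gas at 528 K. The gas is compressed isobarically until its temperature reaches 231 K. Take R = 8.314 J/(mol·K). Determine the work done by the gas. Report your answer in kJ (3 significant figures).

Isobaric: W = P ΔV = nR ΔT.
W = (2.98)(8.314)(231 − 528) = -7358 J.

W ≈ -7.36 kJ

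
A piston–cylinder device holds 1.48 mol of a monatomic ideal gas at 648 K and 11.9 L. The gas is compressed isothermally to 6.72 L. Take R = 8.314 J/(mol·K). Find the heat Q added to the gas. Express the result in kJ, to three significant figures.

Isothermal ⇒ ΔU = 0, so Q = W = nRT ln(V₂/V₁).
Q = (1.48)(8.314)(648) ln(6.72/11.9) = 7973 × -0.5715 = -4556 J.

Q ≈ -4.56 kJ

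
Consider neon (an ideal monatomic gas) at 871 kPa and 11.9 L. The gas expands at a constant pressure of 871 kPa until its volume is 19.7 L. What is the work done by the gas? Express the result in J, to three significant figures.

Isobaric: W = P ΔV.
W = (871 kPa)(19.7 − 11.9 L) = (871)(7.8) = 6794 J.

W ≈ 6790 J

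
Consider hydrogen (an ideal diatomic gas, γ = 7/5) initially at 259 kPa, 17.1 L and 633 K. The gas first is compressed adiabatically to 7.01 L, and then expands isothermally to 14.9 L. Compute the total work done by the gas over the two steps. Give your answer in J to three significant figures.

W_total ≈ 25.2 J

Step 1 (adiabatic): W = (P₁V₁ − P₂V₂)/(γ−1) = (4429 − 6327)/0.4 = -4746 J.
After step 1: P = 902.6 kPa, V = 7.01 L, T = 904.3 K.
Step 2 (isothermal): W = P₁V₁ ln(V₂/V₁) = (6327) ln(14.9/7.01) = 4771 J.
W_total = -4746 + 4771 = 25.22 J.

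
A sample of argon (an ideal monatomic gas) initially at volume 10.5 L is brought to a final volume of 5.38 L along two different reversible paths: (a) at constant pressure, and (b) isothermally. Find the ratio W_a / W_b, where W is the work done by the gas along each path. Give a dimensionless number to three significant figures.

W_a / W_b ≈ 0.729

Path (a) isobaric: W = P₁(V₂ − V₁) → W_a/(P₁V₁) = -0.4876.
Path (b) isothermal: W = P₁V₁ ln(V₂/V₁) → W_b/(P₁V₁) = -0.6687.
W_a / W_b = -0.4876 / -0.6687 = 0.7292.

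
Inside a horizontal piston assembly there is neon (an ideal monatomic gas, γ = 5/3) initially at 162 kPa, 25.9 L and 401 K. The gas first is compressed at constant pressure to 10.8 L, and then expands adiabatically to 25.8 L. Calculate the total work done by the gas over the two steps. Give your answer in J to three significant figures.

W_total ≈ -1290 J

Step 1 (isobaric): W = PΔV = (162 kPa)(10.8 − 25.9 L) = -2446 J.
After step 1: P = 162 kPa, V = 10.8 L, T = 167.2 K.
Step 2 (adiabatic): W = (P₁V₁ − P₂V₂)/(γ−1) = (1750 − 979.1)/0.667 = 1156 J.
W_total = -2446 + 1156 = -1290 J.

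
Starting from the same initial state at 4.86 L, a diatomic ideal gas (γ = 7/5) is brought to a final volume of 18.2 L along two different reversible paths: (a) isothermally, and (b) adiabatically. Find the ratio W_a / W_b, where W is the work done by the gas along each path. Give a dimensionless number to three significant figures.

W_a / W_b ≈ 1.29

Path (a) isothermal: W = P₁V₁ ln(V₂/V₁) → W_a/(P₁V₁) = 1.32.
Path (b) adiabatic: W = P₁V₁(1 − (V₁/V₂)^(γ−1))/(γ−1) → W_b/(P₁V₁) = 1.026.
W_a / W_b = 1.32 / 1.026 = 1.287.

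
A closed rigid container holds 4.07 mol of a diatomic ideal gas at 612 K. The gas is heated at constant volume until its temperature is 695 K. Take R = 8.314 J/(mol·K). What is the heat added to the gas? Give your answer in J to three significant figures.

Q ≈ 7020 J

Constant volume ⇒ W = 0, so Q = ΔU = nCᵥΔT with Cᵥ = 5R/2 = 20.79 J/(mol·K).
ΔU = (4.07)(20.79)(695 − 612) = 7021 J.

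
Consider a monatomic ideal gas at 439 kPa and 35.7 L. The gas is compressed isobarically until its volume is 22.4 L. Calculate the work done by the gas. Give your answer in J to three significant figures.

W ≈ -5840 J

Isobaric: W = P ΔV.
W = (439 kPa)(22.4 − 35.7 L) = (439)(-13.3) = -5839 J.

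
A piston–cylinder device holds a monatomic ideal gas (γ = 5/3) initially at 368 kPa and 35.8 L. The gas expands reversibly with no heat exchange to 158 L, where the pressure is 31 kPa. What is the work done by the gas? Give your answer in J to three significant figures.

W ≈ 12400 J

Adiabatic: W = (P₁V₁ − P₂V₂)/(γ − 1) with γ = 5/3.
P₁V₁ = 13174 J, P₂V₂ = 4898 J.
W = (13174 − 4898) / 0.6667 = 12415 J.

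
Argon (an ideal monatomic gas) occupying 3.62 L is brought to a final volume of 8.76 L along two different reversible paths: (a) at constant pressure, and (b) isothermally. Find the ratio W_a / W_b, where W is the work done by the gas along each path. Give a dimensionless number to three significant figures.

Path (a) isobaric: W = P₁(V₂ − V₁) → W_a/(P₁V₁) = 1.42.
Path (b) isothermal: W = P₁V₁ ln(V₂/V₁) → W_b/(P₁V₁) = 0.8837.
W_a / W_b = 1.42 / 0.8837 = 1.607.

W_a / W_b ≈ 1.61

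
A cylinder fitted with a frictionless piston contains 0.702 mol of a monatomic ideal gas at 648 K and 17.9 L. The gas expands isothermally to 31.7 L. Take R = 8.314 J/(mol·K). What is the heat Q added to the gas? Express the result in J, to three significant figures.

Q ≈ 2160 J

Isothermal ⇒ ΔU = 0, so Q = W = nRT ln(V₂/V₁).
Q = (0.702)(8.314)(648) ln(31.7/17.9) = 3782 × 0.5715 = 2161 J.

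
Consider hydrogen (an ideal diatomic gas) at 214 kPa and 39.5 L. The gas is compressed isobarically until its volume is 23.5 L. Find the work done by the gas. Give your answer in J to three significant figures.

W ≈ -3420 J

Isobaric: W = P ΔV.
W = (214 kPa)(23.5 − 39.5 L) = (214)(-16) = -3424 J.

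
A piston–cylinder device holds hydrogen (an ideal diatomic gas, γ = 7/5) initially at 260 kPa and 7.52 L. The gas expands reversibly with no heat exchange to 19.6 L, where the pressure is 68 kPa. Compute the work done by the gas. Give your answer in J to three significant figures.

W ≈ 1560 J

Adiabatic: W = (P₁V₁ − P₂V₂)/(γ − 1) with γ = 7/5.
P₁V₁ = 1955 J, P₂V₂ = 1333 J.
W = (1955 − 1333) / 0.4 = 1556 J.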